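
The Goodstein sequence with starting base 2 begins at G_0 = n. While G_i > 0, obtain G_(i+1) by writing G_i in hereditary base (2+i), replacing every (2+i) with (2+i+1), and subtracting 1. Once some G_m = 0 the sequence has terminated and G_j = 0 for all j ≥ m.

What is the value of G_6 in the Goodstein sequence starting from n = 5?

1751

i=0: 5 = 2^2 + 1 (b=2); 2→3: 3^3 + 1 = 28; 28−1 = 27
i=1: 27 = 3^3 (b=3); 3→4: 4^4 = 256; 256−1 = 255
i=2: 255 = 3·4^3 + 3·4^2 + 3·4 + 3 (b=4); 4→5: 3·5^3 + 3·5^2 + 3·5 + 3 = 468; 468−1 = 467
i=3: 467 = 3·5^3 + 3·5^2 + 3·5 + 2 (b=5); 5→6: 3·6^3 + 3·6^2 + 3·6 + 2 = 776; 776−1 = 775
i=4: 775 = 3·6^3 + 3·6^2 + 3·6 + 1 (b=6); 6→7: 3·7^3 + 3·7^2 + 3·7 + 1 = 1198; 1198−1 = 1197
i=5: 1197 = 3·7^3 + 3·7^2 + 3·7 (b=7); 7→8: 3·8^3 + 3·8^2 + 3·8 = 1752; 1752−1 = 1751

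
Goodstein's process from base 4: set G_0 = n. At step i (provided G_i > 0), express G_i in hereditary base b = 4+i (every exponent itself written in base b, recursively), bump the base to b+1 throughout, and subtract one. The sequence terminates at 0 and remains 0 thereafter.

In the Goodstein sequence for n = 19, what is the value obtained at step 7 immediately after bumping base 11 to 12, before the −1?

base 4: 19 = 4^2 + 3; at 5: 5^2 + 3 = 28; next = 27
base 5: 27 = 5^2 + 2; at 6: 6^2 + 2 = 38; next = 37
base 6: 37 = 6^2 + 1; at 7: 7^2 + 1 = 50; next = 49
base 7: 49 = 7^2; at 8: 8^2 = 64; next = 63
base 8: 63 = 7·8 + 7; at 9: 7·9 + 7 = 70; next = 69
base 9: 69 = 7·9 + 6; at 10: 7·10 + 6 = 76; next = 75
base 10: 75 = 7·10 + 5; at 11: 7·11 + 5 = 82; next = 81

88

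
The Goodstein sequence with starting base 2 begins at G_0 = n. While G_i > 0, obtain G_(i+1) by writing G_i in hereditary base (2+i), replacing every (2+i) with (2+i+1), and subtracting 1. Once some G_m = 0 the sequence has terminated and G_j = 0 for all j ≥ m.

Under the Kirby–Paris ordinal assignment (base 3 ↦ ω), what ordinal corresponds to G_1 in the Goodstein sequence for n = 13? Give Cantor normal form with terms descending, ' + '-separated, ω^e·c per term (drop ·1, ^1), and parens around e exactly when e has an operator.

i=0: 13 = 2^(2 + 1) + 2^2 + 1 (b=2); 2→3: 3^(3 + 1) + 3^3 + 1 = 109; 109−1 = 108
i=1: 108 = 3^(3 + 1) + 3^3 (b=3); 3→4: 4^(4 + 1) + 4^4 = 1280; 1280−1 = 1279

ω^(ω + 1) + ω^ω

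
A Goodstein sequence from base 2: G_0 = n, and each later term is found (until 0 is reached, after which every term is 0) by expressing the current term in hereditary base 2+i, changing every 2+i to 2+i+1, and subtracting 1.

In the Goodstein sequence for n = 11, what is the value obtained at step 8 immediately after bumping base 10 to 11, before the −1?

1997331745491

[0] 11 ≡ 2^(2 + 1) + 2 + 1 (base 2). Lift 3: 85. −1: 84.
[1] 84 ≡ 3^(3 + 1) + 3 (base 3). Lift 4: 1028. −1: 1027.
[2] 1027 ≡ 4^(4 + 1) + 3 (base 4). Lift 5: 15628. −1: 15627.
[3] 15627 ≡ 5^(5 + 1) + 2 (base 5). Lift 6: 279938. −1: 279937.
[4] 279937 ≡ 6^(6 + 1) + 1 (base 6). Lift 7: 5764802. −1: 5764801.
[5] 5764801 ≡ 7^(7 + 1) (base 7). Lift 8: 134217728. −1: 134217727.
[6] 134217727 ≡ 7·8^8 + 7·8^7 + 7·8^6 + 7·8^5 + 7·8^4 + 7·8^3 + 7·8^2 + 7·8 + 7 (base 8). Lift 9: 2749609303. −1: 2749609302.
[7] 2749609302 ≡ 7·9^9 + 7·9^7 + 7·9^6 + 7·9^5 + 7·9^4 + 7·9^3 + 7·9^2 + 7·9 + 6 (base 9). Lift 10: 70077777776. −1: 70077777775.
[8] 70077777775 ≡ 7·10^10 + 7·10^7 + 7·10^6 + 7·10^5 + 7·10^4 + 7·10^3 + 7·10^2 + 7·10 + 5 (base 10). Lift 11: 1997331745491. −1: 1997331745490.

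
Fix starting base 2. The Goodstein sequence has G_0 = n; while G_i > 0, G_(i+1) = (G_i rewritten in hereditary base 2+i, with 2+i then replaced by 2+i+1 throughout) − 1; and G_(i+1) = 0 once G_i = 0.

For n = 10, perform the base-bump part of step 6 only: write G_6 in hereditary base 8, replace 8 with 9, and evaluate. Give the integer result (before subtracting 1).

base 2: 10 = 2^(2 + 1) + 2; at 3: 3^(3 + 1) + 3 = 84; next = 83
base 3: 83 = 3^(3 + 1) + 2; at 4: 4^(4 + 1) + 2 = 1026; next = 1025
base 4: 1025 = 4^(4 + 1) + 1; at 5: 5^(5 + 1) + 1 = 15626; next = 15625
base 5: 15625 = 5^(5 + 1); at 6: 6^(6 + 1) = 279936; next = 279935
base 6: 279935 = 5·6^6 + 5·6^5 + 5·6^4 + 5·6^3 + 5·6^2 + 5·6 + 5; at 7: 5·7^7 + 5·7^5 + 5·7^4 + 5·7^3 + 5·7^2 + 5·7 + 5 = 4215755; next = 4215754
base 7: 4215754 = 5·7^7 + 5·7^5 + 5·7^4 + 5·7^3 + 5·7^2 + 5·7 + 4; at 8: 5·8^8 + 5·8^5 + 5·8^4 + 5·8^3 + 5·8^2 + 5·8 + 4 = 84073324; next = 84073323
base 8: 84073323 = 5·8^8 + 5·8^5 + 5·8^4 + 5·8^3 + 5·8^2 + 5·8 + 3; at 9: 5·9^9 + 5·9^5 + 5·9^4 + 5·9^3 + 5·9^2 + 5·9 + 3 = 1937434593; next = 1937434592

1937434593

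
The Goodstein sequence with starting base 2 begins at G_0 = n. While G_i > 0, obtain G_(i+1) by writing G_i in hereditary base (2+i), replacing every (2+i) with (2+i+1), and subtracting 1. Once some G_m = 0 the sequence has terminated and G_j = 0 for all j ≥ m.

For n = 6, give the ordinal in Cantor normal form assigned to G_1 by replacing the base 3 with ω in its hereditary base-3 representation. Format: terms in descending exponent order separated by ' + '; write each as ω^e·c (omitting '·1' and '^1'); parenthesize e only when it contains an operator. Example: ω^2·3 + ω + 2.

ω^ω + 2

i=0: 6 = 2^2 + 2 (b=2); 2→3: 3^3 + 3 = 30; 30−1 = 29
i=1: 29 = 3^3 + 2 (b=3); 3→4: 4^4 + 2 = 258; 258−1 = 257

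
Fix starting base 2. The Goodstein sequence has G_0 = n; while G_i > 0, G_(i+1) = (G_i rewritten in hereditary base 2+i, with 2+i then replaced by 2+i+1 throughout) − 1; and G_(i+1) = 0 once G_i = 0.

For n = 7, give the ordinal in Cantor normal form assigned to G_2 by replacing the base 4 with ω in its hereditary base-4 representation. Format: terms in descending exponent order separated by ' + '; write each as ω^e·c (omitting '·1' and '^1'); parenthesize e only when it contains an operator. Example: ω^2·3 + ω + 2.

ω^ω + 3

i=0: 7 = 2^2 + 2 + 1 (b=2); 2→3: 3^3 + 3 + 1 = 31; 31−1 = 30
i=1: 30 = 3^3 + 3 (b=3); 3→4: 4^4 + 4 = 260; 260−1 = 259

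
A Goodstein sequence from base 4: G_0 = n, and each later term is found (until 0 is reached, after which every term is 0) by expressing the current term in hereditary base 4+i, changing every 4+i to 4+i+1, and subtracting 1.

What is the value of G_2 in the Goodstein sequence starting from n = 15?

19

G_0 = 15. HB_4(15) = 3·4 + 3. Bump = 18. G_1 = 17.
G_1 = 17. HB_5(17) = 3·5 + 2. Bump = 20. G_2 = 19.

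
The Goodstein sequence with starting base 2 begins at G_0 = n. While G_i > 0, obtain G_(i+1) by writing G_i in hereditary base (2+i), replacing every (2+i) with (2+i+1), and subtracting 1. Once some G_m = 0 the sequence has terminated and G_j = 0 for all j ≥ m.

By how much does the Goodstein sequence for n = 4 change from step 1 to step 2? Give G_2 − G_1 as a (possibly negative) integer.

15

step 0: 4 = 2^2; sub 3 for 2: 3^3; = 27; G_1 = 27−1 = 26
step 1: 26 = 2·3^2 + 2·3 + 2; sub 4 for 3: 2·4^2 + 2·4 + 2; = 42; G_2 = 42−1 = 41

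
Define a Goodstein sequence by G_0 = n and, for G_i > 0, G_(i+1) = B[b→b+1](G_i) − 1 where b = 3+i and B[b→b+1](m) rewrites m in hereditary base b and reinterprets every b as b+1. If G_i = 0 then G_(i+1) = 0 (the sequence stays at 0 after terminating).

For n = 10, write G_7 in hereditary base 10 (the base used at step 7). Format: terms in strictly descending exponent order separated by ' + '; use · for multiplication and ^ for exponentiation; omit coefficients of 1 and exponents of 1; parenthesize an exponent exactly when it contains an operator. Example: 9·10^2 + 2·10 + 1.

G_0=10  [base 3] 3^2 + 1  →[3↦4]→  4^2 + 1 = 17  −1 ⇒ G_1=16
G_1=16  [base 4] 4^2  →[4↦5]→  5^2 = 25  −1 ⇒ G_2=24
G_2=24  [base 5] 4·5 + 4  →[5↦6]→  4·6 + 4 = 28  −1 ⇒ G_3=27
G_3=27  [base 6] 4·6 + 3  →[6↦7]→  4·7 + 3 = 31  −1 ⇒ G_4=30
G_4=30  [base 7] 4·7 + 2  →[7↦8]→  4·8 + 2 = 34  −1 ⇒ G_5=33
G_5=33  [base 8] 4·8 + 1  →[8↦9]→  4·9 + 1 = 37  −1 ⇒ G_6=36
G_6=36  [base 9] 4·9  →[9↦10]→  4·10 = 40  −1 ⇒ G_7=39

3·10 + 9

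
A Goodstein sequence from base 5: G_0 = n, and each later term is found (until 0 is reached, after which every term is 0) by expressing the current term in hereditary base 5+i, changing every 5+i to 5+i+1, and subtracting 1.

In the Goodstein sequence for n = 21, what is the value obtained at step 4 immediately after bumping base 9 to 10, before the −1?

34

(0) 21|_5 = 4·5 + 1 ↦ 4·6 + 1|_6 = 25 ⇒ 24
(1) 24|_6 = 4·6 ↦ 4·7|_7 = 28 ⇒ 27
(2) 27|_7 = 3·7 + 6 ↦ 3·8 + 6|_8 = 30 ⇒ 29
(3) 29|_8 = 3·8 + 5 ↦ 3·9 + 5|_9 = 32 ⇒ 31
(4) 31|_9 = 3·9 + 4 ↦ 3·10 + 4|_10 = 34 ⇒ 33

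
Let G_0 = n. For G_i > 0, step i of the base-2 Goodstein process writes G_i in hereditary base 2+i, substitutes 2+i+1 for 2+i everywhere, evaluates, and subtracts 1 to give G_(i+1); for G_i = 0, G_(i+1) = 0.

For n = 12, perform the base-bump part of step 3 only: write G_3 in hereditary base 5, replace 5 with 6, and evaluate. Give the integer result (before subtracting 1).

G_0 = 12. HB_2(12) = 2^(2 + 1) + 2^2. Bump = 108. G_1 = 107.
G_1 = 107. HB_3(107) = 3^(3 + 1) + 2·3^2 + 2·3 + 2. Bump = 1066. G_2 = 1065.
G_2 = 1065. HB_4(1065) = 4^(4 + 1) + 2·4^2 + 2·4 + 1. Bump = 15686. G_3 = 15685.
G_3 = 15685. HB_5(15685) = 5^(5 + 1) + 2·5^2 + 2·5. Bump = 280020. G_4 = 280019.

280020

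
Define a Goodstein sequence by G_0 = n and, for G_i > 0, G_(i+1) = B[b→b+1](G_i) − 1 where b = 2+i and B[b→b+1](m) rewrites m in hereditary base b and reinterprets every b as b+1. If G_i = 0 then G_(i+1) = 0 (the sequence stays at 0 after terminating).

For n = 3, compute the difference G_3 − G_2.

G_0=3  [base 2] 2 + 1  →[2↦3]→  3 + 1 = 4  −1 ⇒ G_1=3
G_1=3  [base 3] 3  →[3↦4]→  4 = 4  −1 ⇒ G_2=3
G_2=3  [base 4] 3  →[4↦5]→  3 = 3  −1 ⇒ G_3=2

-1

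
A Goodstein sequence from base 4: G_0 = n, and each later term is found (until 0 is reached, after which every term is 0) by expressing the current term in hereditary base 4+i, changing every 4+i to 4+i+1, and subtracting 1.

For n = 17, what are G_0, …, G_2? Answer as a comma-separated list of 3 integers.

17, 25, 35

base 4: 17 = 4^2 + 1; at 5: 5^2 + 1 = 26; next = 25
base 5: 25 = 5^2; at 6: 6^2 = 36; next = 35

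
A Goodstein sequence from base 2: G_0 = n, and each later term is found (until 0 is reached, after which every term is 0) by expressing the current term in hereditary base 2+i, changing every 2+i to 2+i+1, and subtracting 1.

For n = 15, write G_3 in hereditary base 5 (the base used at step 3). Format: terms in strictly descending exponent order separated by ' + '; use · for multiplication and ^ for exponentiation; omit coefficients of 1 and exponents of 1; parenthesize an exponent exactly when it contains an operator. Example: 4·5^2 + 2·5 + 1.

15 —HB2→ 2^(2 + 1) + 2^2 + 2 + 1 —bump→ 3^(3 + 1) + 3^3 + 3 + 1 = 112 —(−1)→ 111
111 —HB3→ 3^(3 + 1) + 3^3 + 3 —bump→ 4^(4 + 1) + 4^4 + 4 = 1284 —(−1)→ 1283
1283 —HB4→ 4^(4 + 1) + 4^4 + 3 —bump→ 5^(5 + 1) + 5^5 + 3 = 18753 —(−1)→ 18752
18752 —HB5→ 5^(5 + 1) + 5^5 + 2 —bump→ 6^(6 + 1) + 6^6 + 2 = 326594 —(−1)→ 326593

5^(5 + 1) + 5^5 + 2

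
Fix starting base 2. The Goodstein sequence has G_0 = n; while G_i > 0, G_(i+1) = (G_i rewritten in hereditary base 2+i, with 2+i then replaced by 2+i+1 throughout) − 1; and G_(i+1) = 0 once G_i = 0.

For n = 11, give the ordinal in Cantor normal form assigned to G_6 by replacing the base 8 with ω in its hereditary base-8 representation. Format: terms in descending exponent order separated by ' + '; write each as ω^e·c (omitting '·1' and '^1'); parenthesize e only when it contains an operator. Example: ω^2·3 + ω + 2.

ω^ω·7 + ω^7·7 + ω^6·7 + ω^5·7 + ω^4·7 + ω^3·7 + ω^2·7 + ω·7 + 7

step 0: 11 = 2^(2 + 1) + 2 + 1; sub 3 for 2: 3^(3 + 1) + 3 + 1; = 85; G_1 = 85−1 = 84
step 1: 84 = 3^(3 + 1) + 3; sub 4 for 3: 4^(4 + 1) + 4; = 1028; G_2 = 1028−1 = 1027
step 2: 1027 = 4^(4 + 1) + 3; sub 5 for 4: 5^(5 + 1) + 3; = 15628; G_3 = 15628−1 = 15627
step 3: 15627 = 5^(5 + 1) + 2; sub 6 for 5: 6^(6 + 1) + 2; = 279938; G_4 = 279938−1 = 279937
step 4: 279937 = 6^(6 + 1) + 1; sub 7 for 6: 7^(7 + 1) + 1; = 5764802; G_5 = 5764802−1 = 5764801
step 5: 5764801 = 7^(7 + 1); sub 8 for 7: 8^(8 + 1); = 134217728; G_6 = 134217728−1 = 134217727
step 6: 134217727 = 7·8^8 + 7·8^7 + 7·8^6 + 7·8^5 + 7·8^4 + 7·8^3 + 7·8^2 + 7·8 + 7; sub 9 for 8: 7·9^9 + 7·9^7 + 7·9^6 + 7·9^5 + 7·9^4 + 7·9^3 + 7·9^2 + 7·9 + 7; = 2749609303; G_7 = 2749609303−1 = 2749609302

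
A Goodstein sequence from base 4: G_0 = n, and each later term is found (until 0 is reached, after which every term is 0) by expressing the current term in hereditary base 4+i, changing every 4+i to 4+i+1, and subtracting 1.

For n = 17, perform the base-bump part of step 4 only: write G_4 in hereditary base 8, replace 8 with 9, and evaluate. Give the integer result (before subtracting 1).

17 —HB4→ 4^2 + 1 —bump→ 5^2 + 1 = 26 —(−1)→ 25
25 —HB5→ 5^2 —bump→ 6^2 = 36 —(−1)→ 35
35 —HB6→ 5·6 + 5 —bump→ 5·7 + 5 = 40 —(−1)→ 39
39 —HB7→ 5·7 + 4 —bump→ 5·8 + 4 = 44 —(−1)→ 43
43 —HB8→ 5·8 + 3 —bump→ 5·9 + 3 = 48 —(−1)→ 47

48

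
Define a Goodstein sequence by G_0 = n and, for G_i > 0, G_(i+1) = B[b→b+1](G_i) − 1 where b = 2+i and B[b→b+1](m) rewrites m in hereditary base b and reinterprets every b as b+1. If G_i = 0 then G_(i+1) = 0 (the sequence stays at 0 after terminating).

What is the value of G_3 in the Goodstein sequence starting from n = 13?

G_0 = 13. HB_2(13) = 2^(2 + 1) + 2^2 + 1. Bump = 109. G_1 = 108.
G_1 = 108. HB_3(108) = 3^(3 + 1) + 3^3. Bump = 1280. G_2 = 1279.
G_2 = 1279. HB_4(1279) = 4^(4 + 1) + 3·4^3 + 3·4^2 + 3·4 + 3. Bump = 16093. G_3 = 16092.
G_3 = 16092. HB_5(16092) = 5^(5 + 1) + 3·5^3 + 3·5^2 + 3·5 + 2. Bump = 280712. G_4 = 280711.

16092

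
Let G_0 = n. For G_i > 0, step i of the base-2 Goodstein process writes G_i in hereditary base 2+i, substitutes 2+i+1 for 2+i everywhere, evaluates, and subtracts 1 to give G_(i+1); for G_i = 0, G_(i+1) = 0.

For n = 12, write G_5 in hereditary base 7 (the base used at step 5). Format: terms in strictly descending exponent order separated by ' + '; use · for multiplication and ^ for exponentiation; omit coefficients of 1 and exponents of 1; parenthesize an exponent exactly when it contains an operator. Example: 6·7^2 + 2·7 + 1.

7^(7 + 1) + 2·7^2 + 7 + 4

base 2: 12 = 2^(2 + 1) + 2^2; at 3: 3^(3 + 1) + 3^3 = 108; next = 107
base 3: 107 = 3^(3 + 1) + 2·3^2 + 2·3 + 2; at 4: 4^(4 + 1) + 2·4^2 + 2·4 + 2 = 1066; next = 1065
base 4: 1065 = 4^(4 + 1) + 2·4^2 + 2·4 + 1; at 5: 5^(5 + 1) + 2·5^2 + 2·5 + 1 = 15686; next = 15685
base 5: 15685 = 5^(5 + 1) + 2·5^2 + 2·5; at 6: 6^(6 + 1) + 2·6^2 + 2·6 = 280020; next = 280019
base 6: 280019 = 6^(6 + 1) + 2·6^2 + 6 + 5; at 7: 7^(7 + 1) + 2·7^2 + 7 + 5 = 5764911; next = 5764910
base 7: 5764910 = 7^(7 + 1) + 2·7^2 + 7 + 4; at 8: 8^(8 + 1) + 2·8^2 + 8 + 4 = 134217868; next = 134217867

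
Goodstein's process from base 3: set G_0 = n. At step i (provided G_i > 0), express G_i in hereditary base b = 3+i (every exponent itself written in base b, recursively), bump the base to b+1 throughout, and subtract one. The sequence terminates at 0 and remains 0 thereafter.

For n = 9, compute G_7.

G_0 = 9. HB_3(9) = 3^2. Bump = 16. G_1 = 15.
G_1 = 15. HB_4(15) = 3·4 + 3. Bump = 18. G_2 = 17.
G_2 = 17. HB_5(17) = 3·5 + 2. Bump = 20. G_3 = 19.
G_3 = 19. HB_6(19) = 3·6 + 1. Bump = 22. G_4 = 21.
G_4 = 21. HB_7(21) = 3·7. Bump = 24. G_5 = 23.
G_5 = 23. HB_8(23) = 2·8 + 7. Bump = 25. G_6 = 24.
G_6 = 24. HB_9(24) = 2·9 + 6. Bump = 26. G_7 = 25.
G_7 = 25. HB_10(25) = 2·10 + 5. Bump = 27. G_8 = 26.

25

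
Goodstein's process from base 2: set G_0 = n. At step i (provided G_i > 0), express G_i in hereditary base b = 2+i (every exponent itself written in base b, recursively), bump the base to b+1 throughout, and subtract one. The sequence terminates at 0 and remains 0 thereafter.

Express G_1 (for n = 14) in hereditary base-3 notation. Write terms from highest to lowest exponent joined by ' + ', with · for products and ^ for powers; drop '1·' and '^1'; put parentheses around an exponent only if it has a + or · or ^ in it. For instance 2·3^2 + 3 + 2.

3^(3 + 1) + 3^3 + 2

14 —HB2→ 2^(2 + 1) + 2^2 + 2 —bump→ 3^(3 + 1) + 3^3 + 3 = 111 —(−1)→ 110
110 —HB3→ 3^(3 + 1) + 3^3 + 2 —bump→ 4^(4 + 1) + 4^4 + 2 = 1282 —(−1)→ 1281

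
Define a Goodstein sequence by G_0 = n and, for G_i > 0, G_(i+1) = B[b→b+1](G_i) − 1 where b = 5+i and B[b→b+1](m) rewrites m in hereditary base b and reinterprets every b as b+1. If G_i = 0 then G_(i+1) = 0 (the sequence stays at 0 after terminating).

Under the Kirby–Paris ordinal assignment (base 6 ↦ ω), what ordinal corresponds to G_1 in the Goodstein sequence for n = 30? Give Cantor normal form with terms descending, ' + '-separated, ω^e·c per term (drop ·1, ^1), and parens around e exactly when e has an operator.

ω^2 + 5

(0) 30|_5 = 5^2 + 5 ↦ 6^2 + 6|_6 = 42 ⇒ 41
(1) 41|_6 = 6^2 + 5 ↦ 7^2 + 5|_7 = 54 ⇒ 53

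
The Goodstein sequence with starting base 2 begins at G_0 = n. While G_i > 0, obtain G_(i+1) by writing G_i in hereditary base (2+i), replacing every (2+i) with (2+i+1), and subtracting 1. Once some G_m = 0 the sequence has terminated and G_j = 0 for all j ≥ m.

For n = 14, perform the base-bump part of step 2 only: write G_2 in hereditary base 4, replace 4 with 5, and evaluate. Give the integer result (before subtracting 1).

18751

G_0=14  [base 2] 2^(2 + 1) + 2^2 + 2  →[2↦3]→  3^(3 + 1) + 3^3 + 3 = 111  −1 ⇒ G_1=110
G_1=110  [base 3] 3^(3 + 1) + 3^3 + 2  →[3↦4]→  4^(4 + 1) + 4^4 + 2 = 1282  −1 ⇒ G_2=1281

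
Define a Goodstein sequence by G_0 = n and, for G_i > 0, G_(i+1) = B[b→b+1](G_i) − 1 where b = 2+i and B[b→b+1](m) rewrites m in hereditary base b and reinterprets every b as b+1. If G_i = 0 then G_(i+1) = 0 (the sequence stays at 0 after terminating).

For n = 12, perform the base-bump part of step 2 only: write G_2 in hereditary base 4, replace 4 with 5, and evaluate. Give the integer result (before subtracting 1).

i=0: 12 = 2^(2 + 1) + 2^2 (b=2); 2→3: 3^(3 + 1) + 3^3 = 108; 108−1 = 107
i=1: 107 = 3^(3 + 1) + 2·3^2 + 2·3 + 2 (b=3); 3→4: 4^(4 + 1) + 2·4^2 + 2·4 + 2 = 1066; 1066−1 = 1065
i=2: 1065 = 4^(4 + 1) + 2·4^2 + 2·4 + 1 (b=4); 4→5: 5^(5 + 1) + 2·5^2 + 2·5 + 1 = 15686; 15686−1 = 15685

15686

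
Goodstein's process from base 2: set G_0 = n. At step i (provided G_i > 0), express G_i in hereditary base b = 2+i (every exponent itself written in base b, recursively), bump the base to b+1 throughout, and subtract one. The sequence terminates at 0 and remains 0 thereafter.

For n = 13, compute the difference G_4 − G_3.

264619

step 0: 13 = 2^(2 + 1) + 2^2 + 1; sub 3 for 2: 3^(3 + 1) + 3^3 + 1; = 109; G_1 = 109−1 = 108
step 1: 108 = 3^(3 + 1) + 3^3; sub 4 for 3: 4^(4 + 1) + 4^4; = 1280; G_2 = 1280−1 = 1279
step 2: 1279 = 4^(4 + 1) + 3·4^3 + 3·4^2 + 3·4 + 3; sub 5 for 4: 5^(5 + 1) + 3·5^3 + 3·5^2 + 3·5 + 3; = 16093; G_3 = 16093−1 = 16092
step 3: 16092 = 5^(5 + 1) + 3·5^3 + 3·5^2 + 3·5 + 2; sub 6 for 5: 6^(6 + 1) + 3·6^3 + 3·6^2 + 3·6 + 2; = 280712; G_4 = 280712−1 = 280711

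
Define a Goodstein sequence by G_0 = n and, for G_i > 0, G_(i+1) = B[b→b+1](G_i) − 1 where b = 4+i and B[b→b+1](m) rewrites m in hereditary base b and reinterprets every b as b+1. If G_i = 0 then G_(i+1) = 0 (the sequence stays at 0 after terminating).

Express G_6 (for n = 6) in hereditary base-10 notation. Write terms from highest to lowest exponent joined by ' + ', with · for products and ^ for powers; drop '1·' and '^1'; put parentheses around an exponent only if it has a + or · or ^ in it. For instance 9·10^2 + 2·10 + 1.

3

(0) 6|_4 = 4 + 2 ↦ 5 + 2|_5 = 7 ⇒ 6
(1) 6|_5 = 5 + 1 ↦ 6 + 1|_6 = 7 ⇒ 6
(2) 6|_6 = 6 ↦ 7|_7 = 7 ⇒ 6
(3) 6|_7 = 6 ↦ 6|_8 = 6 ⇒ 5
(4) 5|_8 = 5 ↦ 5|_9 = 5 ⇒ 4
(5) 4|_9 = 4 ↦ 4|_10 = 4 ⇒ 3
(6) 3|_10 = 3 ↦ 3|_11 = 3 ⇒ 2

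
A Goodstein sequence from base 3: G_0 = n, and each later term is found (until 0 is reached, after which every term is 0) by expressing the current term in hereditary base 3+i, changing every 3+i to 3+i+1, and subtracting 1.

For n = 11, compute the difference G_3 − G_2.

step 0: 11 = 3^2 + 2; sub 4 for 3: 4^2 + 2; = 18; G_1 = 18−1 = 17
step 1: 17 = 4^2 + 1; sub 5 for 4: 5^2 + 1; = 26; G_2 = 26−1 = 25
step 2: 25 = 5^2; sub 6 for 5: 6^2; = 36; G_3 = 36−1 = 35

10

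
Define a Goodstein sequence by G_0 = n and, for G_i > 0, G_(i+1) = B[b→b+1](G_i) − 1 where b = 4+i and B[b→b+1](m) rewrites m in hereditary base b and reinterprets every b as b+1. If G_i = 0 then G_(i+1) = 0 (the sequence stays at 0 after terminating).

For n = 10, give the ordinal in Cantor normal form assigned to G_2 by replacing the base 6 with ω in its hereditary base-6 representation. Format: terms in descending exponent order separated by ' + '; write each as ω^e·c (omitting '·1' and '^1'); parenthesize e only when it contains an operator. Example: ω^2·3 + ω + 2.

ω·2

(0) 10|_4 = 2·4 + 2 ↦ 2·5 + 2|_5 = 12 ⇒ 11
(1) 11|_5 = 2·5 + 1 ↦ 2·6 + 1|_6 = 13 ⇒ 12
(2) 12|_6 = 2·6 ↦ 2·7|_7 = 14 ⇒ 13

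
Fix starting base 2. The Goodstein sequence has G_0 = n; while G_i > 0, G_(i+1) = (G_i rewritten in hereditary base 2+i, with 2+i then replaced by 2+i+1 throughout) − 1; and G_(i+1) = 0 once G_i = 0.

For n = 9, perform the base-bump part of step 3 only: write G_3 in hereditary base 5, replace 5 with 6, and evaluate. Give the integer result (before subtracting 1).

140744

i=0: 9 = 2^(2 + 1) + 1 (b=2); 2→3: 3^(3 + 1) + 1 = 82; 82−1 = 81
i=1: 81 = 3^(3 + 1) (b=3); 3→4: 4^(4 + 1) = 1024; 1024−1 = 1023
i=2: 1023 = 3·4^4 + 3·4^3 + 3·4^2 + 3·4 + 3 (b=4); 4→5: 3·5^5 + 3·5^3 + 3·5^2 + 3·5 + 3 = 9843; 9843−1 = 9842
i=3: 9842 = 3·5^5 + 3·5^3 + 3·5^2 + 3·5 + 2 (b=5); 5→6: 3·6^6 + 3·6^3 + 3·6^2 + 3·6 + 2 = 140744; 140744−1 = 140743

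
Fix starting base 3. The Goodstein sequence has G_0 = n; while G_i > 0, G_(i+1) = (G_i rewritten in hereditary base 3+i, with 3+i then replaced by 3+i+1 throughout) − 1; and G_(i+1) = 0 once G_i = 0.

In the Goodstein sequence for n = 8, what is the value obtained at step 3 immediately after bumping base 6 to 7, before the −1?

12

G_0=8  [base 3] 2·3 + 2  →[3↦4]→  2·4 + 2 = 10  −1 ⇒ G_1=9
G_1=9  [base 4] 2·4 + 1  →[4↦5]→  2·5 + 1 = 11  −1 ⇒ G_2=10
G_2=10  [base 5] 2·5  →[5↦6]→  2·6 = 12  −1 ⇒ G_3=11
G_3=11  [base 6] 6 + 5  →[6↦7]→  7 + 5 = 12  −1 ⇒ G_4=11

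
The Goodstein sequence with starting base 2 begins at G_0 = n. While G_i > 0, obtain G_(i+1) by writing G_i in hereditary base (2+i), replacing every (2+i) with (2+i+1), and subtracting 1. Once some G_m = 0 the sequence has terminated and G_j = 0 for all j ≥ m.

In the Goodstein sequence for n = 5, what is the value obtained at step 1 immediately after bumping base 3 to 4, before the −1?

256

5 —HB2→ 2^2 + 1 —bump→ 3^3 + 1 = 28 —(−1)→ 27
27 —HB3→ 3^3 —bump→ 4^4 = 256 —(−1)→ 255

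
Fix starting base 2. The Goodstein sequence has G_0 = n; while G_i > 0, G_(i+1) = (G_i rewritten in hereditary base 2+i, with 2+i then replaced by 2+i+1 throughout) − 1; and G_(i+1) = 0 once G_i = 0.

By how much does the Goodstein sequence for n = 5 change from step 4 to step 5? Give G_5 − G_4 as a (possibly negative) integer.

422

i=0: 5 = 2^2 + 1 (b=2); 2→3: 3^3 + 1 = 28; 28−1 = 27
i=1: 27 = 3^3 (b=3); 3→4: 4^4 = 256; 256−1 = 255
i=2: 255 = 3·4^3 + 3·4^2 + 3·4 + 3 (b=4); 4→5: 3·5^3 + 3·5^2 + 3·5 + 3 = 468; 468−1 = 467
i=3: 467 = 3·5^3 + 3·5^2 + 3·5 + 2 (b=5); 5→6: 3·6^3 + 3·6^2 + 3·6 + 2 = 776; 776−1 = 775
i=4: 775 = 3·6^3 + 3·6^2 + 3·6 + 1 (b=6); 6→7: 3·7^3 + 3·7^2 + 3·7 + 1 = 1198; 1198−1 = 1197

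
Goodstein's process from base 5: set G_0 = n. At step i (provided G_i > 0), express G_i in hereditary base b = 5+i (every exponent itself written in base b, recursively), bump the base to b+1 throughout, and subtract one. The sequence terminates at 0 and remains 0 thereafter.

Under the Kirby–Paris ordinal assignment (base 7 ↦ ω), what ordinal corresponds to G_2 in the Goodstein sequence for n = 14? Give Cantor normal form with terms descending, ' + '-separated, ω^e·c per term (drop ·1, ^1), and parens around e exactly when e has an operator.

(0) 14|_5 = 2·5 + 4 ↦ 2·6 + 4|_6 = 16 ⇒ 15
(1) 15|_6 = 2·6 + 3 ↦ 2·7 + 3|_7 = 17 ⇒ 16
(2) 16|_7 = 2·7 + 2 ↦ 2·8 + 2|_8 = 18 ⇒ 17

ω·2 + 2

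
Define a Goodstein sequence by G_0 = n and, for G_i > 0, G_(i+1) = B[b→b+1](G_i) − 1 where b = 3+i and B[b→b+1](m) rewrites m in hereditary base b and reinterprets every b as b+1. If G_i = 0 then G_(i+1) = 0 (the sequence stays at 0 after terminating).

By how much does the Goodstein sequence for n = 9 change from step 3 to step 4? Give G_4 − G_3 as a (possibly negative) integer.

(0) 9|_3 = 3^2 ↦ 4^2|_4 = 16 ⇒ 15
(1) 15|_4 = 3·4 + 3 ↦ 3·5 + 3|_5 = 18 ⇒ 17
(2) 17|_5 = 3·5 + 2 ↦ 3·6 + 2|_6 = 20 ⇒ 19
(3) 19|_6 = 3·6 + 1 ↦ 3·7 + 1|_7 = 22 ⇒ 21

2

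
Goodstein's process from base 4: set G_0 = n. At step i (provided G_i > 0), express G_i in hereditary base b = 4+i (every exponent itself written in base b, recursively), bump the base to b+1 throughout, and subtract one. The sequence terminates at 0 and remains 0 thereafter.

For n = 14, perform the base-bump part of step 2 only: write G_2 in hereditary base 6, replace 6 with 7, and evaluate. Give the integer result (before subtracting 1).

step 0: 14 = 3·4 + 2; sub 5 for 4: 3·5 + 2; = 17; G_1 = 17−1 = 16
step 1: 16 = 3·5 + 1; sub 6 for 5: 3·6 + 1; = 19; G_2 = 19−1 = 18
step 2: 18 = 3·6; sub 7 for 6: 3·7; = 21; G_3 = 21−1 = 20

21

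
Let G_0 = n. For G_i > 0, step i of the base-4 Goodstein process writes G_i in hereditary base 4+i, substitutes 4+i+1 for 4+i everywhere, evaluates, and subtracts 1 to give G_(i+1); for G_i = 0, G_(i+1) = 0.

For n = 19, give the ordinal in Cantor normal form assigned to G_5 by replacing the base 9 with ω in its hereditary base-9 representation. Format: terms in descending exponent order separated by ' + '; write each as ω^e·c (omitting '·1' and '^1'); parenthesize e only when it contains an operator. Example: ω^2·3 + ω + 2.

19 —HB4→ 4^2 + 3 —bump→ 5^2 + 3 = 28 —(−1)→ 27
27 —HB5→ 5^2 + 2 —bump→ 6^2 + 2 = 38 —(−1)→ 37
37 —HB6→ 6^2 + 1 —bump→ 7^2 + 1 = 50 —(−1)→ 49
49 —HB7→ 7^2 —bump→ 8^2 = 64 —(−1)→ 63
63 —HB8→ 7·8 + 7 —bump→ 7·9 + 7 = 70 —(−1)→ 69
69 —HB9→ 7·9 + 6 —bump→ 7·10 + 6 = 76 —(−1)→ 75

ω·7 + 6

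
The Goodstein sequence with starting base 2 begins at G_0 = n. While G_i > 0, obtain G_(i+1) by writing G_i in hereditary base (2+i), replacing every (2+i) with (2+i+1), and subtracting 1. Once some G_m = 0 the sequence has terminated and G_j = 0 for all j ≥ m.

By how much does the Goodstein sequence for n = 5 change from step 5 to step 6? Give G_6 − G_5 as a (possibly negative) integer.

G_0=5  [base 2] 2^2 + 1  →[2↦3]→  3^3 + 1 = 28  −1 ⇒ G_1=27
G_1=27  [base 3] 3^3  →[3↦4]→  4^4 = 256  −1 ⇒ G_2=255
G_2=255  [base 4] 3·4^3 + 3·4^2 + 3·4 + 3  →[4↦5]→  3·5^3 + 3·5^2 + 3·5 + 3 = 468  −1 ⇒ G_3=467
G_3=467  [base 5] 3·5^3 + 3·5^2 + 3·5 + 2  →[5↦6]→  3·6^3 + 3·6^2 + 3·6 + 2 = 776  −1 ⇒ G_4=775
G_4=775  [base 6] 3·6^3 + 3·6^2 + 3·6 + 1  →[6↦7]→  3·7^3 + 3·7^2 + 3·7 + 1 = 1198  −1 ⇒ G_5=1197
G_5=1197  [base 7] 3·7^3 + 3·7^2 + 3·7  →[7↦8]→  3·8^3 + 3·8^2 + 3·8 = 1752  −1 ⇒ G_6=1751

554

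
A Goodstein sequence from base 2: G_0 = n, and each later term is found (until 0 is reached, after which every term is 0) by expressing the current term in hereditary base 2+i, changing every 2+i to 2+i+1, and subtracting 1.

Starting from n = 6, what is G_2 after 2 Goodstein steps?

257

i=0: 6 = 2^2 + 2 (b=2); 2→3: 3^3 + 3 = 30; 30−1 = 29
i=1: 29 = 3^3 + 2 (b=3); 3→4: 4^4 + 2 = 258; 258−1 = 257
i=2: 257 = 4^4 + 1 (b=4); 4→5: 5^5 + 1 = 3126; 3126−1 = 3125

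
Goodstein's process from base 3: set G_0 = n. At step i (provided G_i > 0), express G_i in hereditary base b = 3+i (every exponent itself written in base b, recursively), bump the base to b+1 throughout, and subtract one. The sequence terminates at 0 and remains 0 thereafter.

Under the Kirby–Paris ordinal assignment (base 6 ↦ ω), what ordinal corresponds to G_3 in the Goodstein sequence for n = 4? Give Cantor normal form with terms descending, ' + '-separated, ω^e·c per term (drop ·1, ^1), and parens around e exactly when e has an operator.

G_0 = 4. HB_3(4) = 3 + 1. Bump = 5. G_1 = 4.
G_1 = 4. HB_4(4) = 4. Bump = 5. G_2 = 4.
G_2 = 4. HB_5(4) = 4. Bump = 4. G_3 = 3.
G_3 = 3. HB_6(3) = 3. Bump = 3. G_4 = 2.

3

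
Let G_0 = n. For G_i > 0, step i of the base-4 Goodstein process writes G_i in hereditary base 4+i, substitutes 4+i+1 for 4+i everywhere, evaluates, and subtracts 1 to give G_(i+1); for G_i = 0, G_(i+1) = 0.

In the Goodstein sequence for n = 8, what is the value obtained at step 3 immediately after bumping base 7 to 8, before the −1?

base 4: 8 = 2·4; at 5: 2·5 = 10; next = 9
base 5: 9 = 5 + 4; at 6: 6 + 4 = 10; next = 9
base 6: 9 = 6 + 3; at 7: 7 + 3 = 10; next = 9

10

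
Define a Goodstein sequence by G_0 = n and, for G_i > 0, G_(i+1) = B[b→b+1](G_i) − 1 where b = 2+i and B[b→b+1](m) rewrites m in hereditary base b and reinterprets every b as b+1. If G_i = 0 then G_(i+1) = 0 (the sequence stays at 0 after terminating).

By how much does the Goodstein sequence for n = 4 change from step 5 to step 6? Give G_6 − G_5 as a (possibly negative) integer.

30

4 —HB2→ 2^2 —bump→ 3^3 = 27 —(−1)→ 26
26 —HB3→ 2·3^2 + 2·3 + 2 —bump→ 2·4^2 + 2·4 + 2 = 42 —(−1)→ 41
41 —HB4→ 2·4^2 + 2·4 + 1 —bump→ 2·5^2 + 2·5 + 1 = 61 —(−1)→ 60
60 —HB5→ 2·5^2 + 2·5 —bump→ 2·6^2 + 2·6 = 84 —(−1)→ 83
83 —HB6→ 2·6^2 + 6 + 5 —bump→ 2·7^2 + 7 + 5 = 110 —(−1)→ 109
109 —HB7→ 2·7^2 + 7 + 4 —bump→ 2·8^2 + 8 + 4 = 140 —(−1)→ 139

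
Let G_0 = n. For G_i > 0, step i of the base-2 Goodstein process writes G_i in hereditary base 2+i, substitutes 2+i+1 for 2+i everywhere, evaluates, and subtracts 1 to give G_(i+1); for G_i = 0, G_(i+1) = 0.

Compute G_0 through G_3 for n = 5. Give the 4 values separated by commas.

5, 27, 255, 467

[0] 5 ≡ 2^2 + 1 (base 2). Lift 3: 28. −1: 27.
[1] 27 ≡ 3^3 (base 3). Lift 4: 256. −1: 255.
[2] 255 ≡ 3·4^3 + 3·4^2 + 3·4 + 3 (base 4). Lift 5: 468. −1: 467.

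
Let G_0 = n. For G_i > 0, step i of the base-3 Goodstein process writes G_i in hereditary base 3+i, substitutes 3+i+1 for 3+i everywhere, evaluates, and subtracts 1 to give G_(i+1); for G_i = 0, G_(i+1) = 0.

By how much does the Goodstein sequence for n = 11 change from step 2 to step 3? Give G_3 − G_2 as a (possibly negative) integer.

10

base 3: 11 = 3^2 + 2; at 4: 4^2 + 2 = 18; next = 17
base 4: 17 = 4^2 + 1; at 5: 5^2 + 1 = 26; next = 25
base 5: 25 = 5^2; at 6: 6^2 = 36; next = 35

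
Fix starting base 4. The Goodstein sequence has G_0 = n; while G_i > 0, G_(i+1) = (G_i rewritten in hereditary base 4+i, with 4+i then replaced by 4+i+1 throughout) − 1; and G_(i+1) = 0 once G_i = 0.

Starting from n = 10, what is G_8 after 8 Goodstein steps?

13

i=0: 10 = 2·4 + 2 (b=4); 4→5: 2·5 + 2 = 12; 12−1 = 11
i=1: 11 = 2·5 + 1 (b=5); 5→6: 2·6 + 1 = 13; 13−1 = 12
i=2: 12 = 2·6 (b=6); 6→7: 2·7 = 14; 14−1 = 13
i=3: 13 = 7 + 6 (b=7); 7→8: 8 + 6 = 14; 14−1 = 13
i=4: 13 = 8 + 5 (b=8); 8→9: 9 + 5 = 14; 14−1 = 13
i=5: 13 = 9 + 4 (b=9); 9→10: 10 + 4 = 14; 14−1 = 13
i=6: 13 = 10 + 3 (b=10); 10→11: 11 + 3 = 14; 14−1 = 13
i=7: 13 = 11 + 2 (b=11); 11→12: 12 + 2 = 14; 14−1 = 13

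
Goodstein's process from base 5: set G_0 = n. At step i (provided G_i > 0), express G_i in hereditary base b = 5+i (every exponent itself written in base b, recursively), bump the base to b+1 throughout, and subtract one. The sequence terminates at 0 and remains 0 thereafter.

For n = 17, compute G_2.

21

(0) 17|_5 = 3·5 + 2 ↦ 3·6 + 2|_6 = 20 ⇒ 19
(1) 19|_6 = 3·6 + 1 ↦ 3·7 + 1|_7 = 22 ⇒ 21
(2) 21|_7 = 3·7 ↦ 3·8|_8 = 24 ⇒ 23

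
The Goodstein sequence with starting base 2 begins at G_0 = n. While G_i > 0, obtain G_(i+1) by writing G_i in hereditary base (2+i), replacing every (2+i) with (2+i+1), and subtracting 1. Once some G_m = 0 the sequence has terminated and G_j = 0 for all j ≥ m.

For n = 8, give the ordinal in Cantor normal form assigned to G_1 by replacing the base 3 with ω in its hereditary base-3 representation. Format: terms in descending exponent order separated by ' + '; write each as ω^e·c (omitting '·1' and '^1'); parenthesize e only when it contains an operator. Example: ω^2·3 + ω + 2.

step 0: 8 = 2^(2 + 1); sub 3 for 2: 3^(3 + 1); = 81; G_1 = 81−1 = 80
step 1: 80 = 2·3^3 + 2·3^2 + 2·3 + 2; sub 4 for 3: 2·4^4 + 2·4^2 + 2·4 + 2; = 554; G_2 = 554−1 = 553

ω^ω·2 + ω^2·2 + ω·2 + 2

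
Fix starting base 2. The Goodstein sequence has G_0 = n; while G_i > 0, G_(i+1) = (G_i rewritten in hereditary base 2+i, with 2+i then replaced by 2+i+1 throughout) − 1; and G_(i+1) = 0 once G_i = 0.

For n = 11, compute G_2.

step 0: 11 = 2^(2 + 1) + 2 + 1; sub 3 for 2: 3^(3 + 1) + 3 + 1; = 85; G_1 = 85−1 = 84
step 1: 84 = 3^(3 + 1) + 3; sub 4 for 3: 4^(4 + 1) + 4; = 1028; G_2 = 1028−1 = 1027
step 2: 1027 = 4^(4 + 1) + 3; sub 5 for 4: 5^(5 + 1) + 3; = 15628; G_3 = 15628−1 = 15627

1027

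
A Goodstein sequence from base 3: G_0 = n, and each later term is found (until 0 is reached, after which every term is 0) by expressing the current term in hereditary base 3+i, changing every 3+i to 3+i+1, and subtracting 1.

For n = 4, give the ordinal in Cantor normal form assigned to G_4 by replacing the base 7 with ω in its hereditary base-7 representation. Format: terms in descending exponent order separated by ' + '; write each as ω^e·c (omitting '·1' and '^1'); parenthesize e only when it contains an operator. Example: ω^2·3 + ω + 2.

2

G_0 = 4. HB_3(4) = 3 + 1. Bump = 5. G_1 = 4.
G_1 = 4. HB_4(4) = 4. Bump = 5. G_2 = 4.
G_2 = 4. HB_5(4) = 4. Bump = 4. G_3 = 3.
G_3 = 3. HB_6(3) = 3. Bump = 3. G_4 = 2.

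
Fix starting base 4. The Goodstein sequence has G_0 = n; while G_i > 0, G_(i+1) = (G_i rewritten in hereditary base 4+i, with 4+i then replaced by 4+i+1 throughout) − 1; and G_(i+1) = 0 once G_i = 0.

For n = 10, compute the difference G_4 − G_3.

G_0 = 10. HB_4(10) = 2·4 + 2. Bump = 12. G_1 = 11.
G_1 = 11. HB_5(11) = 2·5 + 1. Bump = 13. G_2 = 12.
G_2 = 12. HB_6(12) = 2·6. Bump = 14. G_3 = 13.
G_3 = 13. HB_7(13) = 7 + 6. Bump = 14. G_4 = 13.

0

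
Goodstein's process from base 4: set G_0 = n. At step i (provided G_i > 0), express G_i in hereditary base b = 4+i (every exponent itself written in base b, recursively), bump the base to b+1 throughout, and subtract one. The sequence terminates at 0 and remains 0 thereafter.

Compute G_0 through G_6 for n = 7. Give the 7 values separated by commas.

base 4: 7 = 4 + 3; at 5: 5 + 3 = 8; next = 7
base 5: 7 = 5 + 2; at 6: 6 + 2 = 8; next = 7
base 6: 7 = 6 + 1; at 7: 7 + 1 = 8; next = 7
base 7: 7 = 7; at 8: 8 = 8; next = 7
base 8: 7 = 7; at 9: 7 = 7; next = 6
base 9: 6 = 6; at 10: 6 = 6; next = 5

7, 7, 7, 7, 7, 6, 5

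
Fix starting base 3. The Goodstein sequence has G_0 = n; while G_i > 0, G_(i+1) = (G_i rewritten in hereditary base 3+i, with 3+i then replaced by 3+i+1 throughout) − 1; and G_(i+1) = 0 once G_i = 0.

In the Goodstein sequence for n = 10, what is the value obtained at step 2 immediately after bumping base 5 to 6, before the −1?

28

G_0 = 10. HB_3(10) = 3^2 + 1. Bump = 17. G_1 = 16.
G_1 = 16. HB_4(16) = 4^2. Bump = 25. G_2 = 24.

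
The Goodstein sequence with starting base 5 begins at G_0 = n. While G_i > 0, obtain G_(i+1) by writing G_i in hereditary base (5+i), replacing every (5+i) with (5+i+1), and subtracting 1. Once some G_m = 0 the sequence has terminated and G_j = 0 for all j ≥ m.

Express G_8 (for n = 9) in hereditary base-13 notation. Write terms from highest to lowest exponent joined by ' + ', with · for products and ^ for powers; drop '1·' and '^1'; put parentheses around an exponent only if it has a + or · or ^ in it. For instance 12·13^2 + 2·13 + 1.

6

base 5: 9 = 5 + 4; at 6: 6 + 4 = 10; next = 9
base 6: 9 = 6 + 3; at 7: 7 + 3 = 10; next = 9
base 7: 9 = 7 + 2; at 8: 8 + 2 = 10; next = 9
base 8: 9 = 8 + 1; at 9: 9 + 1 = 10; next = 9
base 9: 9 = 9; at 10: 10 = 10; next = 9
base 10: 9 = 9; at 11: 9 = 9; next = 8
base 11: 8 = 8; at 12: 8 = 8; next = 7
base 12: 7 = 7; at 13: 7 = 7; next = 6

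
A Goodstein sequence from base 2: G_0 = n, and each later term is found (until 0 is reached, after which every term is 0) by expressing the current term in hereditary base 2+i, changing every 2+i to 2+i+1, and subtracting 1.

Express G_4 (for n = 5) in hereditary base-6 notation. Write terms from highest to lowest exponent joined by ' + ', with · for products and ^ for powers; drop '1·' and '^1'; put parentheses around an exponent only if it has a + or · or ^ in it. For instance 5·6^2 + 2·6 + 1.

[0] 5 ≡ 2^2 + 1 (base 2). Lift 3: 28. −1: 27.
[1] 27 ≡ 3^3 (base 3). Lift 4: 256. −1: 255.
[2] 255 ≡ 3·4^3 + 3·4^2 + 3·4 + 3 (base 4). Lift 5: 468. −1: 467.
[3] 467 ≡ 3·5^3 + 3·5^2 + 3·5 + 2 (base 5). Lift 6: 776. −1: 775.
[4] 775 ≡ 3·6^3 + 3·6^2 + 3·6 + 1 (base 6). Lift 7: 1198. −1: 1197.

3·6^3 + 3·6^2 + 3·6 + 1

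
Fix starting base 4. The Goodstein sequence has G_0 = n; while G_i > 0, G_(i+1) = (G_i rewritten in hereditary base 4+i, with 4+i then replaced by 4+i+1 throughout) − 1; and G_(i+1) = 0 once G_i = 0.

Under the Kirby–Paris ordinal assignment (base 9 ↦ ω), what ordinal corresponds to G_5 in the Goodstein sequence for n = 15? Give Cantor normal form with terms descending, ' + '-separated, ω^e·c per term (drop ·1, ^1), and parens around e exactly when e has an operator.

[0] 15 ≡ 3·4 + 3 (base 4). Lift 5: 18. −1: 17.
[1] 17 ≡ 3·5 + 2 (base 5). Lift 6: 20. −1: 19.
[2] 19 ≡ 3·6 + 1 (base 6). Lift 7: 22. −1: 21.
[3] 21 ≡ 3·7 (base 7). Lift 8: 24. −1: 23.
[4] 23 ≡ 2·8 + 7 (base 8). Lift 9: 25. −1: 24.
[5] 24 ≡ 2·9 + 6 (base 9). Lift 10: 26. −1: 25.

ω·2 + 6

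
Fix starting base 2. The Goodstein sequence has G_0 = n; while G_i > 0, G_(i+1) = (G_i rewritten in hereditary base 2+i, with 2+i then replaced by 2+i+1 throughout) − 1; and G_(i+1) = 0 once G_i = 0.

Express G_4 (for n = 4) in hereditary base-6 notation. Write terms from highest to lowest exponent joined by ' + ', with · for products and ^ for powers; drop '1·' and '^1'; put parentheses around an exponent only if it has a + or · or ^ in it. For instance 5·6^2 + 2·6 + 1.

2·6^2 + 6 + 5

i=0: 4 = 2^2 (b=2); 2→3: 3^3 = 27; 27−1 = 26
i=1: 26 = 2·3^2 + 2·3 + 2 (b=3); 3→4: 2·4^2 + 2·4 + 2 = 42; 42−1 = 41
i=2: 41 = 2·4^2 + 2·4 + 1 (b=4); 4→5: 2·5^2 + 2·5 + 1 = 61; 61−1 = 60
i=3: 60 = 2·5^2 + 2·5 (b=5); 5→6: 2·6^2 + 2·6 = 84; 84−1 = 83
i=4: 83 = 2·6^2 + 6 + 5 (b=6); 6→7: 2·7^2 + 7 + 5 = 110; 110−1 = 109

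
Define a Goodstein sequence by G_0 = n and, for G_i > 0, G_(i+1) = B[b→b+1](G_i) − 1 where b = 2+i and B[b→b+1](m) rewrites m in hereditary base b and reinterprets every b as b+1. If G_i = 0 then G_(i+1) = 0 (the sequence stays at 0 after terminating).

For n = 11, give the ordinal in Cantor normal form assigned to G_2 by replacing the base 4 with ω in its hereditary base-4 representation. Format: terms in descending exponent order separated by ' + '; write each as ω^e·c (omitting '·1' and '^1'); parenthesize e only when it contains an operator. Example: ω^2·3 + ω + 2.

ω^(ω + 1) + 3

step 0: 11 = 2^(2 + 1) + 2 + 1; sub 3 for 2: 3^(3 + 1) + 3 + 1; = 85; G_1 = 85−1 = 84
step 1: 84 = 3^(3 + 1) + 3; sub 4 for 3: 4^(4 + 1) + 4; = 1028; G_2 = 1028−1 = 1027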